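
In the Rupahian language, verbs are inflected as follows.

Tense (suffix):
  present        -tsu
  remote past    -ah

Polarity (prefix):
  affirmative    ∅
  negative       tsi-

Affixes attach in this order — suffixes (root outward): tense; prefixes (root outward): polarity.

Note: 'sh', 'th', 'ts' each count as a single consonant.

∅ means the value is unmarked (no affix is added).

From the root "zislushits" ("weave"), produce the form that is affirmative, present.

zislushitstsu

polarity = affirmative: zero marking, form stays zislushits.
Attach tense present -tsu → zislushitstsu.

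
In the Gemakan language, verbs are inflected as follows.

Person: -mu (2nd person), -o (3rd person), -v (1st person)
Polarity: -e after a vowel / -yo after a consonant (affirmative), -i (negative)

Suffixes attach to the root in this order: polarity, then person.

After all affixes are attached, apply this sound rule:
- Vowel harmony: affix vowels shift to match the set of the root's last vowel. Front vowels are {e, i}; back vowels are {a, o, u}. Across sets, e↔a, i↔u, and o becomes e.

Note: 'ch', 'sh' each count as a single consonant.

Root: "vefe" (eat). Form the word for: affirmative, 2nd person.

vefeemi

Attach polarity affirmative -e (after vowel 'e') → vefee.
Attach person 2nd person -mu → vefeemu.
Apply vowel harmony: vefeemu → vefeemi.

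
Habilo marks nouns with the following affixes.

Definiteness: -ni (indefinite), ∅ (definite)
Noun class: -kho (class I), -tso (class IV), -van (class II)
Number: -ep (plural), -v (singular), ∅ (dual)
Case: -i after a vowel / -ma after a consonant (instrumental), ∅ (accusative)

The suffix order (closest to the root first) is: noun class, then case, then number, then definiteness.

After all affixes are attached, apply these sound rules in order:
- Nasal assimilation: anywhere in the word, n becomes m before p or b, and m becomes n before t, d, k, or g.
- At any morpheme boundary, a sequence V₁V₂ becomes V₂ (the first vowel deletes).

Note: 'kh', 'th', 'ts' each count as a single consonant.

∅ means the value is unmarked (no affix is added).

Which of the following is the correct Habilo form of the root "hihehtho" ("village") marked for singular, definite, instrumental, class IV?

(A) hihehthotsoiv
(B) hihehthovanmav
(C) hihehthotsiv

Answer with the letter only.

C

Attach noun class class IV -tso → hihehthotso.
Attach case instrumental -i (after vowel 'o') → hihehthotsoi.
Attach number singular -v → hihehthotsoiv.
definiteness = definite: zero marking, form stays hihehthotsoiv.
Nasal assimilation: no change.
Apply vowel deletion: hihehthotsoiv → hihehthotsiv.
So the correct form is hihehthotsiv, option (C).
(B) hihehthovanmav is wrong: it uses class II instead of class IV for noun class.
(A) hihehthotsoiv is wrong: it fails to apply the sound rule(s).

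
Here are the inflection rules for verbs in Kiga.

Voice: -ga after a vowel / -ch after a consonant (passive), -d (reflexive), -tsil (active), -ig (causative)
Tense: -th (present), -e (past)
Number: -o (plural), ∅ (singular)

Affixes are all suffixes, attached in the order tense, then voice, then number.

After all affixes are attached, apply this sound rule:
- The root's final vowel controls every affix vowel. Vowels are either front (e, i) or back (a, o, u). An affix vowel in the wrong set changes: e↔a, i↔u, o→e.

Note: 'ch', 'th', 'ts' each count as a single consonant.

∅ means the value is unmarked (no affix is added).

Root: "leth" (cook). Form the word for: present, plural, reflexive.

Attach tense present -th → lethth.
Attach voice reflexive -d → leththd.
Attach number plural -o → leththdo.
Apply vowel harmony: leththdo → leththde.

leththde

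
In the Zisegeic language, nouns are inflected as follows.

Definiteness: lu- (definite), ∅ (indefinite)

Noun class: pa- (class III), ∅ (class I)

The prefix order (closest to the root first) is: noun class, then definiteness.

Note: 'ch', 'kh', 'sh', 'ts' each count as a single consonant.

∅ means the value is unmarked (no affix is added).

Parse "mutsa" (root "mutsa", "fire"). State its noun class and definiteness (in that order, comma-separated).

class I, indefinite

Segment: mutsa.
noun class: ∅ → class I.
definiteness: ∅ → indefinite.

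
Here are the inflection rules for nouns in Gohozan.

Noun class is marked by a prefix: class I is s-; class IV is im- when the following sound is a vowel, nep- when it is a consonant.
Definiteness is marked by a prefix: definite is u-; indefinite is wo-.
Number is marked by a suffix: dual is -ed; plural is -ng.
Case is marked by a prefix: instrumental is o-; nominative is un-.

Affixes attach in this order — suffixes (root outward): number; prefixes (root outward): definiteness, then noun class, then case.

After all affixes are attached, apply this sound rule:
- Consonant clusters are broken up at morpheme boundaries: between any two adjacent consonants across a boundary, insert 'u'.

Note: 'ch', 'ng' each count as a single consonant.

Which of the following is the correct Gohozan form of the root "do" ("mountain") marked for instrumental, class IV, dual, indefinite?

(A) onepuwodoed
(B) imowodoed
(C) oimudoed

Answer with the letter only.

Attach definiteness indefinite wo- → wodo.
Attach number dual -ed → wodoed.
Attach noun class class IV nep- (before consonant 'w') → nepwodoed.
Attach case instrumental o- → onepwodoed.
Apply epenthesis: onepwodoed → onepuwodoed.
So the correct form is onepuwodoed, option (A).
(B) imowodoed is wrong: it has the affixes in the wrong order.
(C) oimudoed is wrong: it uses definite instead of indefinite for definiteness.

A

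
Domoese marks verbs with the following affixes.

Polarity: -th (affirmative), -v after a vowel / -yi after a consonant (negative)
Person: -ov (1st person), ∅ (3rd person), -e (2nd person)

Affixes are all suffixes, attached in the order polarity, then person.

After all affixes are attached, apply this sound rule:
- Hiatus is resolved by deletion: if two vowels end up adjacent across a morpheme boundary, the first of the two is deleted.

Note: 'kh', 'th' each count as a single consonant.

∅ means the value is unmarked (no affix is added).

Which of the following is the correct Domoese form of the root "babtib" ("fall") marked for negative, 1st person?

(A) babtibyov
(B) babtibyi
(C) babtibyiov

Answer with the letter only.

Attach polarity negative -yi (after consonant 'b') → babtibyi.
Attach person 1st person -ov → babtibyiov.
Apply vowel deletion: babtibyiov → babtibyov.
So the correct form is babtibyov, option (A).
(C) babtibyiov is wrong: it fails to apply the sound rule(s).
(B) babtibyi is wrong: it uses 3rd person instead of 1st person for person.

A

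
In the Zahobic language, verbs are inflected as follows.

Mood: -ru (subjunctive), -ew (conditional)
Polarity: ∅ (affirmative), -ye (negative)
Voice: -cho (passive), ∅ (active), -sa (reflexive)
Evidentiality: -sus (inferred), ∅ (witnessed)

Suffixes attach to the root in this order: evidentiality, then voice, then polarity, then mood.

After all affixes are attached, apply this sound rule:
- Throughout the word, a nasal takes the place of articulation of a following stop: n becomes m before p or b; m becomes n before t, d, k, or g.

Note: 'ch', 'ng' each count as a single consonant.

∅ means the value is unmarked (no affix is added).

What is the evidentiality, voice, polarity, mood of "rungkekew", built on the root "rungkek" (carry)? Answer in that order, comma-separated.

Segment: rungkek-ew.
evidentiality: ∅ → witnessed.
voice: ∅ → active.
polarity: ∅ → affirmative.
mood: -ew → conditional.

witnessed, active, affirmative, conditional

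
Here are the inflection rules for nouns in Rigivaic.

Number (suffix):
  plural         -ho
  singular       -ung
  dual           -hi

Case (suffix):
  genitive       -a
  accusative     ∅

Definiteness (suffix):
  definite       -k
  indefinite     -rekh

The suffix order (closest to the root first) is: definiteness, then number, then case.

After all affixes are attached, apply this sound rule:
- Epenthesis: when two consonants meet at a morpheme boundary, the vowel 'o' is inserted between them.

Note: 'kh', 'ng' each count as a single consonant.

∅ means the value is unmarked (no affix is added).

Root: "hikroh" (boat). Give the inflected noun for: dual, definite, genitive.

Attach definiteness definite -k → hikrohk.
Attach number dual -hi → hikrohkhi.
Attach case genitive -a → hikrohkhia.
Apply epenthesis: hikrohkhia → hikrohokohia.

hikrohokohia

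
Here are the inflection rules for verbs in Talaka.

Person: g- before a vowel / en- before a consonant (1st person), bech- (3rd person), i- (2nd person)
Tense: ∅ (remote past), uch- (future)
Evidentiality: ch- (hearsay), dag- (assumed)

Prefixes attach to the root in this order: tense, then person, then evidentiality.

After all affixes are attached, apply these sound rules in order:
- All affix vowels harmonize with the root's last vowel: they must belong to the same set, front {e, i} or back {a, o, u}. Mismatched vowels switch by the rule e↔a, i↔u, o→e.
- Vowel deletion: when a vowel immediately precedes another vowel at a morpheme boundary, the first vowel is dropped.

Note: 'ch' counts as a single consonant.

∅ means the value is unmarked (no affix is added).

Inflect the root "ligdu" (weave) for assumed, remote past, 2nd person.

daguligdu

tense = remote past: zero marking, form stays ligdu.
Attach person 2nd person i- → iligdu.
Attach evidentiality assumed dag- → dagiligdu.
Apply vowel harmony: dagiligdu → daguligdu.
Vowel deletion: no change.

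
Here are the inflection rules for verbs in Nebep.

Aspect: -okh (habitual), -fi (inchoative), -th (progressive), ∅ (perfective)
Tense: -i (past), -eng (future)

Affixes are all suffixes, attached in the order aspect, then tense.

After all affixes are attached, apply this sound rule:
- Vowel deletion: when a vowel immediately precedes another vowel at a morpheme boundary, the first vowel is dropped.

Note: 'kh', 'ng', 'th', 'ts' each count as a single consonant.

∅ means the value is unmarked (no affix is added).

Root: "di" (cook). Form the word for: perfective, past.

aspect = perfective: zero marking, form stays di.
Attach tense past -i → dii.
Apply vowel deletion: dii → di.

di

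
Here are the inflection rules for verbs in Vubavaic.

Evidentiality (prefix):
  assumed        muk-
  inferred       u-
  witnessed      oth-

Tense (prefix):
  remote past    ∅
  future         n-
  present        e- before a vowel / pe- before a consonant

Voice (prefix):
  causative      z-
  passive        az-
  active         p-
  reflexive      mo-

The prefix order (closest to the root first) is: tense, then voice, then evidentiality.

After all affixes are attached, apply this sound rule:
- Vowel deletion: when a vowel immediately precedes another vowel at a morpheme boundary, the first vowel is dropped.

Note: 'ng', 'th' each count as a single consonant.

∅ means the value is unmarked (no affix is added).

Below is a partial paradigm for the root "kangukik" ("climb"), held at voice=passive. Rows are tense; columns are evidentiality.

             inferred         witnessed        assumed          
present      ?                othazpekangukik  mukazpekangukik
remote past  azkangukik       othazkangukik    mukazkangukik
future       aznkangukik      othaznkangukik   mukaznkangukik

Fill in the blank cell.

Attach tense present pe- (before consonant 'k') → pekangukik.
Attach voice passive az- → azpekangukik.
Attach evidentiality inferred u- → uazpekangukik.
Apply vowel deletion: uazpekangukik → azpekangukik.

azpekangukik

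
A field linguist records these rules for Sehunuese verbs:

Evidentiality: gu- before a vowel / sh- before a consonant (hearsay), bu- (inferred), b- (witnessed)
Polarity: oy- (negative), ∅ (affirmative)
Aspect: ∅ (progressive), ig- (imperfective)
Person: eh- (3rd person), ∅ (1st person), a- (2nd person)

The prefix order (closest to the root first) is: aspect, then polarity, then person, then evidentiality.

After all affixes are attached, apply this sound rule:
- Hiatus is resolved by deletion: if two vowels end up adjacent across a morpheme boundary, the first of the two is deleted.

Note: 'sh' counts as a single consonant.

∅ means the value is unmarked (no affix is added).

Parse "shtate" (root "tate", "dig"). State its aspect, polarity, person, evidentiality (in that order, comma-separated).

progressive, affirmative, 1st person, hearsay

Segment: sh-tate.
aspect: ∅ → progressive.
polarity: ∅ → affirmative.
person: ∅ → 1st person.
evidentiality: gu/sh- → hearsay.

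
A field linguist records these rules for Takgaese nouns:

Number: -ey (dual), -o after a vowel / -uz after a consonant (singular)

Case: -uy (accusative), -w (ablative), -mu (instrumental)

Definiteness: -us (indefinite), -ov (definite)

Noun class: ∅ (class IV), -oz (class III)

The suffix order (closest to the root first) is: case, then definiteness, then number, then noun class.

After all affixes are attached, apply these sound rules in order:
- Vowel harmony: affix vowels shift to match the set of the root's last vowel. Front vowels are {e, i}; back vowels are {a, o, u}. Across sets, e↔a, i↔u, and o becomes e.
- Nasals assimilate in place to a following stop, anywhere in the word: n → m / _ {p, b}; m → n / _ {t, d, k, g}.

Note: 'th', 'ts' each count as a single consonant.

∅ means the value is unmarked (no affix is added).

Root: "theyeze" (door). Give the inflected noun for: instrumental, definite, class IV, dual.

theyezemievey

Attach case instrumental -mu → theyezemu.
Attach definiteness definite -ov → theyezemuov.
Attach number dual -ey → theyezemuovey.
noun class = class IV: zero marking, form stays theyezemuovey.
Apply vowel harmony: theyezemuovey → theyezemievey.
Nasal assimilation: no change.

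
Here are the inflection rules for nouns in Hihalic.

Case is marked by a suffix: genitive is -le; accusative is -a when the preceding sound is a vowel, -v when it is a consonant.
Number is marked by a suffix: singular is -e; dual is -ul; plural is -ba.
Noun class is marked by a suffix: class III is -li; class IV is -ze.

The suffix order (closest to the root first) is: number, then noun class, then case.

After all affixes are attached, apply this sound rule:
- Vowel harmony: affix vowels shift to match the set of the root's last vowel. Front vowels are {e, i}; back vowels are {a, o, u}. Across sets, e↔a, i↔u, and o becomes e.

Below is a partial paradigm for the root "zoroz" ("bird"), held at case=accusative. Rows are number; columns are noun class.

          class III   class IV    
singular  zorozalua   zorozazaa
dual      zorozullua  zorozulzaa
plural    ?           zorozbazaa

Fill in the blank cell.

Attach number plural -ba → zorozba.
Attach noun class class III -li → zorozbali.
Attach case accusative -a (after vowel 'i') → zorozbalia.
Apply vowel harmony: zorozbalia → zorozbalua.

zorozbalua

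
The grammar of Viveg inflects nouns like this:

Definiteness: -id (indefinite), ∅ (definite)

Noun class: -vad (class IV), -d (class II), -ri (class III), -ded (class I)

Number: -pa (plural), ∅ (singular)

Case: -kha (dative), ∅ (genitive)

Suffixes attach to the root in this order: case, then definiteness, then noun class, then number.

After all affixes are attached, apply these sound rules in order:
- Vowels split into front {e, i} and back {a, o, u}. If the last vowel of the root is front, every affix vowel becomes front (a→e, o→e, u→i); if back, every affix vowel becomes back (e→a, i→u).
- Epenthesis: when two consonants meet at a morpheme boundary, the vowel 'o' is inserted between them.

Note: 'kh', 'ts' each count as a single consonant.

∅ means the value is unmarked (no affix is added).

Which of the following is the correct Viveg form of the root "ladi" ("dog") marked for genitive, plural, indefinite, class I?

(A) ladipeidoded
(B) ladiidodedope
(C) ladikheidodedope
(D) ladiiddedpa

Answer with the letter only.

case = genitive: zero marking, form stays ladi.
Attach definiteness indefinite -id → ladiid.
Attach noun class class I -ded → ladiidded.
Attach number plural -pa → ladiiddedpa.
Apply vowel harmony: ladiiddedpa → ladiiddedpe.
Apply epenthesis: ladiiddedpe → ladiidodedope.
So the correct form is ladiidodedope, option (B).
(A) ladipeidoded is wrong: it has the affixes in the wrong order.
(C) ladikheidodedope is wrong: it uses dative instead of genitive for case.
(D) ladiiddedpa is wrong: it fails to apply the sound rule(s).

B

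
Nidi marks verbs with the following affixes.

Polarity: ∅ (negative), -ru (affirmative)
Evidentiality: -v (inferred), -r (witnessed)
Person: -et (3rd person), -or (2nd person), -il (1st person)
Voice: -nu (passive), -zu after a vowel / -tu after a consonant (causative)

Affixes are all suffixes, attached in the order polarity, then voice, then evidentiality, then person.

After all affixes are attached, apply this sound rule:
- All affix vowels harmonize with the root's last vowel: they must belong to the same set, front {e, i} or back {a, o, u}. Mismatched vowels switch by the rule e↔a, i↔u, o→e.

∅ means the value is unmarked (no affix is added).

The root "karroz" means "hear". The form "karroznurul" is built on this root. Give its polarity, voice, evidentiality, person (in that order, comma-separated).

Segment: karroz-nu-r-il.
polarity: ∅ → negative.
voice: -nu → passive.
evidentiality: -r → witnessed.
person: -il → 1st person.

negative, passive, witnessed, 1st person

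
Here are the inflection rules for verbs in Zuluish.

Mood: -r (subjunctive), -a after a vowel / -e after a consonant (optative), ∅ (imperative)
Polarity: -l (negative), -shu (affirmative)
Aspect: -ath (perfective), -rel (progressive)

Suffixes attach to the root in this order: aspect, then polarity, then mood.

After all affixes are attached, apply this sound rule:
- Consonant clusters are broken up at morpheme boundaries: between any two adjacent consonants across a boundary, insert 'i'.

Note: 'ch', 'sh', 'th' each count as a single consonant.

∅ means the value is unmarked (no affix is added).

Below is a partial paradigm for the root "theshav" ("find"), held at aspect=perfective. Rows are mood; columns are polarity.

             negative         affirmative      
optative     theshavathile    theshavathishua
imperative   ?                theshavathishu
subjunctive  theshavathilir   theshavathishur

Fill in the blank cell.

theshavathil

Attach aspect perfective -ath → theshavath.
Attach polarity negative -l → theshavathl.
mood = imperative: zero marking, form stays theshavathl.
Apply epenthesis: theshavathl → theshavathil.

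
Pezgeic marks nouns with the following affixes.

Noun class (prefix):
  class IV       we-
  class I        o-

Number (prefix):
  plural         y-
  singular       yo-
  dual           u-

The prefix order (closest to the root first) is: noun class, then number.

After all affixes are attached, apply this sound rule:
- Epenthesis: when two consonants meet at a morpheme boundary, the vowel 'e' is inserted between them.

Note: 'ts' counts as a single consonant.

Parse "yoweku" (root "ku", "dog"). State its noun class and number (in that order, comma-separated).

class IV, singular

Segment: yo-we-ku.
noun class: we- → class IV.
number: yo- → singular.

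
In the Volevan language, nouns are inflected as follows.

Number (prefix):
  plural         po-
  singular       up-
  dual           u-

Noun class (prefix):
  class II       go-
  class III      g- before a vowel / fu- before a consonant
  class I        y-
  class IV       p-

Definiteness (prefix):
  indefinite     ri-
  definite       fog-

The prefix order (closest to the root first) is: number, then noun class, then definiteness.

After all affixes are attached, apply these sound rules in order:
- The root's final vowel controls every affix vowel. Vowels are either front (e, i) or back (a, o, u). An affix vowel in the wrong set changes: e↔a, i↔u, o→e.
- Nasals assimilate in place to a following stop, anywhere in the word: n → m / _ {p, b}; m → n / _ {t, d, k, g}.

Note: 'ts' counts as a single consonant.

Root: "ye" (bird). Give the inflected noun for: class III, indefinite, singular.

Attach number singular up- → upye.
Attach noun class class III g- (before vowel 'u') → gupye.
Attach definiteness indefinite ri- → rigupye.
Apply vowel harmony: rigupye → rigipye.
Nasal assimilation: no change.

rigipye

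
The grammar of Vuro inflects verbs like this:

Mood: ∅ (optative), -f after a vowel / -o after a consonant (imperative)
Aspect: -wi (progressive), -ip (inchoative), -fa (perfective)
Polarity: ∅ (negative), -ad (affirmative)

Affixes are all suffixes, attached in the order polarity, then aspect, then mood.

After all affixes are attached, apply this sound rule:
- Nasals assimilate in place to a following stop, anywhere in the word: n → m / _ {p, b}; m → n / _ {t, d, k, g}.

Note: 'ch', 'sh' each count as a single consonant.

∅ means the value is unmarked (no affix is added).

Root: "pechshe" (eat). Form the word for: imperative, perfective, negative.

pechshefaf

polarity = negative: zero marking, form stays pechshe.
Attach aspect perfective -fa → pechshefa.
Attach mood imperative -f (after vowel 'a') → pechshefaf.
Nasal assimilation: no change.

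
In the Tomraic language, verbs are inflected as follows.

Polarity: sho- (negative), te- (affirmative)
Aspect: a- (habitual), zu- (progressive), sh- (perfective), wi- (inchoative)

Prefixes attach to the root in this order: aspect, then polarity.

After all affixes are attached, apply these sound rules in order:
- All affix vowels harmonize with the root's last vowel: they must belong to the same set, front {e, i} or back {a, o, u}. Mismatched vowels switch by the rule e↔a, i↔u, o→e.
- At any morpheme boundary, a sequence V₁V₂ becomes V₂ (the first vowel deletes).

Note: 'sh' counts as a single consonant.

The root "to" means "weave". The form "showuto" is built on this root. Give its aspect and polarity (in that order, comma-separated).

inchoative, negative

Segment: sho-wi-to.
aspect: wi- → inchoative.
polarity: sho- → negative.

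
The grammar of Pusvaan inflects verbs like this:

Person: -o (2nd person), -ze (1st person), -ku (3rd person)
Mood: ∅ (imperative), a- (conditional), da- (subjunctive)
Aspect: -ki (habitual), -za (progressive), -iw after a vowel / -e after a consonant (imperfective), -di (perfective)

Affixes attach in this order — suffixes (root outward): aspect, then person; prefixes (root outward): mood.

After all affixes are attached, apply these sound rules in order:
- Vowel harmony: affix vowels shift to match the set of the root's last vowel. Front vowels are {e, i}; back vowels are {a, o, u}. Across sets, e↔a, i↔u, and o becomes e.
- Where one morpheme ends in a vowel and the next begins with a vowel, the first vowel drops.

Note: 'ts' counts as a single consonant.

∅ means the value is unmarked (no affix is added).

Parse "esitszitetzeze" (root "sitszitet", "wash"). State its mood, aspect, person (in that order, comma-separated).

conditional, progressive, 1st person

Segment: a-sitszitet-za-ze.
mood: a- → conditional.
aspect: -za → progressive.
person: -ze → 1st person.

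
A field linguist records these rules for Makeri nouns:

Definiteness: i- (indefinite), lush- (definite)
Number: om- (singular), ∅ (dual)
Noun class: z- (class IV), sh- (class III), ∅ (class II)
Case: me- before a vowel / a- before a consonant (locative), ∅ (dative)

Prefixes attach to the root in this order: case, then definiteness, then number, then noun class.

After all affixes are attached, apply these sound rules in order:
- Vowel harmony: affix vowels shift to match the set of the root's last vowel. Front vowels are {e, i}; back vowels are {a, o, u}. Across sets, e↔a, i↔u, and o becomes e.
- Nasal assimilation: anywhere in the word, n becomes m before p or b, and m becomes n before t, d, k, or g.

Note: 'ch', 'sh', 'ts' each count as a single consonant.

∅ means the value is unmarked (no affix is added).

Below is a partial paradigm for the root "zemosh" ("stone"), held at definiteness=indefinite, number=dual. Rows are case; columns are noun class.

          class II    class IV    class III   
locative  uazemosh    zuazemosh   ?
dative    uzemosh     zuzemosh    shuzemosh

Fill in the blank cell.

shuazemosh

Attach case locative a- (before consonant 'z') → azemosh.
Attach definiteness indefinite i- → iazemosh.
number = dual: zero marking, form stays iazemosh.
Attach noun class class III sh- → shiazemosh.
Apply vowel harmony: shiazemosh → shuazemosh.
Nasal assimilation: no change.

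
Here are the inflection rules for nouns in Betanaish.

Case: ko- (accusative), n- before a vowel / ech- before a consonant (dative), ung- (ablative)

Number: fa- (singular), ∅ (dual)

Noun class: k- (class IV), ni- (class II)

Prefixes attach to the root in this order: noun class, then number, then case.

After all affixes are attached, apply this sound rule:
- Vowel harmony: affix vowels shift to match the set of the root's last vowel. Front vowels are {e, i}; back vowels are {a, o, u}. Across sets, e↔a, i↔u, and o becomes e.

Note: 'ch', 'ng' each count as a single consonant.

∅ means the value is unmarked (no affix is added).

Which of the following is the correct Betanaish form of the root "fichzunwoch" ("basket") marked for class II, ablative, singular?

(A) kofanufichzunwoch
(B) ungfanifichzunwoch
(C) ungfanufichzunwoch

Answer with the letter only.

C

Attach noun class class II ni- → nifichzunwoch.
Attach number singular fa- → fanifichzunwoch.
Attach case ablative ung- → ungfanifichzunwoch.
Apply vowel harmony: ungfanifichzunwoch → ungfanufichzunwoch.
So the correct form is ungfanufichzunwoch, option (C).
(A) kofanufichzunwoch is wrong: it uses accusative instead of ablative for case.
(B) ungfanifichzunwoch is wrong: it fails to apply the sound rule(s).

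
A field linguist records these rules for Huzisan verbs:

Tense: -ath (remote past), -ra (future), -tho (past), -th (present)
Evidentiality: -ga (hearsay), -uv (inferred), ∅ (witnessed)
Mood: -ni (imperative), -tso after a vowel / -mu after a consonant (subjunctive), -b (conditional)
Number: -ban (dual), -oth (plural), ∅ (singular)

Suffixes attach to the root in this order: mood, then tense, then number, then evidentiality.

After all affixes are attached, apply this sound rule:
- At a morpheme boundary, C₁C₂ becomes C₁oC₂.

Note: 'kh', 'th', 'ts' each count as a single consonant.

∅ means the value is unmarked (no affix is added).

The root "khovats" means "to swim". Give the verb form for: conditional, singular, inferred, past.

khovatsobothouv

Attach mood conditional -b → khovatsb.
Attach tense past -tho → khovatsbtho.
number = singular: zero marking, form stays khovatsbtho.
Attach evidentiality inferred -uv → khovatsbthouv.
Apply epenthesis: khovatsbthouv → khovatsobothouv.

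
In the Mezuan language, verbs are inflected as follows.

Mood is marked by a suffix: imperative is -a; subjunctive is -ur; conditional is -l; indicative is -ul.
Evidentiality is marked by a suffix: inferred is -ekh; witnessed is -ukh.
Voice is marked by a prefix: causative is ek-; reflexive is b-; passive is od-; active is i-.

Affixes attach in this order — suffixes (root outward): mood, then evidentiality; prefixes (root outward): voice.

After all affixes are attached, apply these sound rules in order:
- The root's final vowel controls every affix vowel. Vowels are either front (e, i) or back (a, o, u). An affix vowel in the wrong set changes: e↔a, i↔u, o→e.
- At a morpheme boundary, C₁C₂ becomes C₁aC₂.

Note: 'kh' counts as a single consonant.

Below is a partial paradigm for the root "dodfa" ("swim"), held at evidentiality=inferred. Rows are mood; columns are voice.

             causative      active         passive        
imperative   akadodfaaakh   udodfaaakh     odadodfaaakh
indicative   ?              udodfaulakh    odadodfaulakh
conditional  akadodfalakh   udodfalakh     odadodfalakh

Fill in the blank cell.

Attach voice causative ek- → ekdodfa.
Attach mood indicative -ul → ekdodfaul.
Attach evidentiality inferred -ekh → ekdodfaulekh.
Apply vowel harmony: ekdodfaulekh → akdodfaulakh.
Apply epenthesis: akdodfaulakh → akadodfaulakh.

akadodfaulakh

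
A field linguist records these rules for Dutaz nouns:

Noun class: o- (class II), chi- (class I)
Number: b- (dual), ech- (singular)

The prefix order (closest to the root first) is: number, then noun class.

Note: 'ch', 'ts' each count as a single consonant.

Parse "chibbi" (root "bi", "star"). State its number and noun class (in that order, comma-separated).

dual, class I

Segment: chi-b-bi.
number: b- → dual.
noun class: chi- → class I.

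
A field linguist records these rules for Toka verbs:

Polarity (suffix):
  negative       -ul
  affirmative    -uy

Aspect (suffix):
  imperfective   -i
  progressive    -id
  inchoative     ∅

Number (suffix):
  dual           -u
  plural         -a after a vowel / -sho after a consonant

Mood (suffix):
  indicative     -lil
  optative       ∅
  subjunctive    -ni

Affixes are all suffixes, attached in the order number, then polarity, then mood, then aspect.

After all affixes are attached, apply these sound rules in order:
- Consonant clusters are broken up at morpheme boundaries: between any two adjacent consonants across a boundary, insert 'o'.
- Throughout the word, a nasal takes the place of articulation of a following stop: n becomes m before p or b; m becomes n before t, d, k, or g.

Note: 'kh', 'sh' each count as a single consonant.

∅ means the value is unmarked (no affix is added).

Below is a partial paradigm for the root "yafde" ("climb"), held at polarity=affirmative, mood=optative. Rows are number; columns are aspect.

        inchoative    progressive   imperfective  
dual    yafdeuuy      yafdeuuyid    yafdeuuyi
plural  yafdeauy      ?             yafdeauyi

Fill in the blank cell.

Attach number plural -a (after vowel 'e') → yafdea.
Attach polarity affirmative -uy → yafdeauy.
mood = optative: zero marking, form stays yafdeauy.
Attach aspect progressive -id → yafdeauyid.
Epenthesis: no change.
Nasal assimilation: no change.

yafdeauyid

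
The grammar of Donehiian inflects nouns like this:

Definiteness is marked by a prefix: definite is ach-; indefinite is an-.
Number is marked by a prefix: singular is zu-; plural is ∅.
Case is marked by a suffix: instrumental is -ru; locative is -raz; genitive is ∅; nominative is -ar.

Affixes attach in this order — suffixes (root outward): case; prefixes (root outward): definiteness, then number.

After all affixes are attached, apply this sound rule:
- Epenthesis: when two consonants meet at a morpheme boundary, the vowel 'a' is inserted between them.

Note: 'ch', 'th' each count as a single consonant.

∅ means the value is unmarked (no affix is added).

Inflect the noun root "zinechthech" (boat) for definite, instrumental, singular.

zuachazinechthecharu

Attach definiteness definite ach- → achzinechthech.
Attach number singular zu- → zuachzinechthech.
Attach case instrumental -ru → zuachzinechthechru.
Apply epenthesis: zuachzinechthechru → zuachazinechthecharu.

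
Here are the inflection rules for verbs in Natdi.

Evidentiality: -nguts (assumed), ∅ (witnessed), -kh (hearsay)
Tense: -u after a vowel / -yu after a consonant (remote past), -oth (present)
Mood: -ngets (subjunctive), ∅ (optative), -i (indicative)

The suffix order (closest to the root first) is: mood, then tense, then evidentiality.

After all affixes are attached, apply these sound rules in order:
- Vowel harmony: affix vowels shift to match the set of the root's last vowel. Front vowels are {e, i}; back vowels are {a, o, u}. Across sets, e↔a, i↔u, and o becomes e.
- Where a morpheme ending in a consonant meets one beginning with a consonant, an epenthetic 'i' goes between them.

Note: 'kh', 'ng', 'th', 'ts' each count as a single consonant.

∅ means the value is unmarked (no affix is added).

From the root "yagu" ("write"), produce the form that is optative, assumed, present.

yaguothinguts

mood = optative: zero marking, form stays yagu.
Attach tense present -oth → yaguoth.
Attach evidentiality assumed -nguts → yaguothnguts.
Vowel harmony: no change.
Apply epenthesis: yaguothnguts → yaguothinguts.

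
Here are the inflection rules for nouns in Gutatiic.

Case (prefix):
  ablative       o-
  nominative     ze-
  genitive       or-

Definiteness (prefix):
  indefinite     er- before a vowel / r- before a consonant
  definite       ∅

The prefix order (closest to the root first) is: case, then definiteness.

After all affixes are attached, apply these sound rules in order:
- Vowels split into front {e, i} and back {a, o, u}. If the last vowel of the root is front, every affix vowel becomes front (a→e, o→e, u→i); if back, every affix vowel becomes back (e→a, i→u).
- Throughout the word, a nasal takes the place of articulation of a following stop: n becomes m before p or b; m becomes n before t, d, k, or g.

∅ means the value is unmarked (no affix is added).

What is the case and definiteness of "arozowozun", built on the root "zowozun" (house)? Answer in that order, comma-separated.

Segment: er-o-zowozun.
case: o- → ablative.
definiteness: er/r- → indefinite.

ablative, indefinite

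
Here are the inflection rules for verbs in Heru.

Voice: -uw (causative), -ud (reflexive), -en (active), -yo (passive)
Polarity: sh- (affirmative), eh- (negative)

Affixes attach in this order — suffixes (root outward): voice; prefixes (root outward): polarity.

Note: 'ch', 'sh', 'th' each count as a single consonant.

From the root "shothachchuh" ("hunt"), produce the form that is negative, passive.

ehshothachchuhyo

Attach polarity negative eh- → ehshothachchuh.
Attach voice passive -yo → ehshothachchuhyo.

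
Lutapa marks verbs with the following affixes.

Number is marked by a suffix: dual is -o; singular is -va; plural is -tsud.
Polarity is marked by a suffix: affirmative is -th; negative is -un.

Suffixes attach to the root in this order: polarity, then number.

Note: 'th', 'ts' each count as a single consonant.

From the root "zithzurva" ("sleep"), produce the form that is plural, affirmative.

Attach polarity affirmative -th → zithzurvath.
Attach number plural -tsud → zithzurvathtsud.

zithzurvathtsud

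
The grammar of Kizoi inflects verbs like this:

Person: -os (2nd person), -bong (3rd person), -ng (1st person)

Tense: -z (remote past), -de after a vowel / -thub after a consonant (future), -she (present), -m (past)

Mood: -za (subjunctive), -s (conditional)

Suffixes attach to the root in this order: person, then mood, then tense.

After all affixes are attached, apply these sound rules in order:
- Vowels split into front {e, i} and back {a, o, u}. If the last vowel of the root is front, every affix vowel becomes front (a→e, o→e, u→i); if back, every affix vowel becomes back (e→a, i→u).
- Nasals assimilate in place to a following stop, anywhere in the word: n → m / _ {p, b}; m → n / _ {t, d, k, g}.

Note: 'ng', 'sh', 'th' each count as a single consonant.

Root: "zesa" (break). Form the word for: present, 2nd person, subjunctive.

zesaoszasha

Attach person 2nd person -os → zesaos.
Attach mood subjunctive -za → zesaosza.
Attach tense present -she → zesaoszashe.
Apply vowel harmony: zesaoszashe → zesaoszasha.
Nasal assimilation: no change.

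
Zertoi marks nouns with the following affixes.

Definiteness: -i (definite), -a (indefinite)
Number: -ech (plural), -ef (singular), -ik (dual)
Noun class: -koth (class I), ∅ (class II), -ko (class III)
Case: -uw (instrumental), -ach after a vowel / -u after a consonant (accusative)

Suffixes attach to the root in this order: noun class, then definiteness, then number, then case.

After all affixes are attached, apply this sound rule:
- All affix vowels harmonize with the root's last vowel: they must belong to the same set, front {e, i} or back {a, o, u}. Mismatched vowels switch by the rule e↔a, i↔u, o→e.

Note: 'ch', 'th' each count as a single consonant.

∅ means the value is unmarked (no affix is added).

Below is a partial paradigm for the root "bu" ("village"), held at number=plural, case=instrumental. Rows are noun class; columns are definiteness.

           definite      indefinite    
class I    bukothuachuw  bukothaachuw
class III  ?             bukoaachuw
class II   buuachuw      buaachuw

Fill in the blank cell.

bukouachuw

Attach noun class class III -ko → buko.
Attach definiteness definite -i → bukoi.
Attach number plural -ech → bukoiech.
Attach case instrumental -uw → bukoiechuw.
Apply vowel harmony: bukoiechuw → bukouachuw.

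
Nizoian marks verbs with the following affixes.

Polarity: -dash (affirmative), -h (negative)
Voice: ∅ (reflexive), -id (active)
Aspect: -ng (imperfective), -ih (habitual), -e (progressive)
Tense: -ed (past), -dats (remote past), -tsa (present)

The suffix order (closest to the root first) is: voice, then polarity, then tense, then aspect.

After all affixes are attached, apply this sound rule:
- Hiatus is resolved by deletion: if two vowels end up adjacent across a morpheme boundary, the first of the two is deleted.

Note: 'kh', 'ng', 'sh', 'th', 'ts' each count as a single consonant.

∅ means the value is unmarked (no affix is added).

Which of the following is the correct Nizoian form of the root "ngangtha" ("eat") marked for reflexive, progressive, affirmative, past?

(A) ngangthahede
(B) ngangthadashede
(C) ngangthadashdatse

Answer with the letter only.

B

voice = reflexive: zero marking, form stays ngangtha.
Attach polarity affirmative -dash → ngangthadash.
Attach tense past -ed → ngangthadashed.
Attach aspect progressive -e → ngangthadashede.
Vowel deletion: no change.
So the correct form is ngangthadashede, option (B).
(C) ngangthadashdatse is wrong: it uses remote past instead of past for tense.
(A) ngangthahede is wrong: it uses negative instead of affirmative for polarity.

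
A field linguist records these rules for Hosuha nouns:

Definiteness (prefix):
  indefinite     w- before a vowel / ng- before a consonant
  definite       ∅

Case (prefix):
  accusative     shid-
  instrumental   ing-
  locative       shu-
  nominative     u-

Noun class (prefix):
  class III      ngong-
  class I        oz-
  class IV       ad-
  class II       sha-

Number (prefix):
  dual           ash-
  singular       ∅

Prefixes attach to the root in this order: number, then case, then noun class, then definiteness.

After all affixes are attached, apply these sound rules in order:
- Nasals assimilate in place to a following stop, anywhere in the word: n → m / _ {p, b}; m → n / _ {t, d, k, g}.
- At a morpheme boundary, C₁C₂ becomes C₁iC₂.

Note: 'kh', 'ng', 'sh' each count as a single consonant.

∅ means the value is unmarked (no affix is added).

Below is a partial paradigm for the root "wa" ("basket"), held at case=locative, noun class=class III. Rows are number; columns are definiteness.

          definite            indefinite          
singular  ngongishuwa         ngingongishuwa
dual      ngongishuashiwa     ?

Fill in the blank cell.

Attach number dual ash- → ashwa.
Attach case locative shu- → shuashwa.
Attach noun class class III ngong- → ngongshuashwa.
Attach definiteness indefinite ng- (before consonant 'ng') → ngngongshuashwa.
Nasal assimilation: no change.
Apply epenthesis: ngngongshuashwa → ngingongishuashiwa.

ngingongishuashiwa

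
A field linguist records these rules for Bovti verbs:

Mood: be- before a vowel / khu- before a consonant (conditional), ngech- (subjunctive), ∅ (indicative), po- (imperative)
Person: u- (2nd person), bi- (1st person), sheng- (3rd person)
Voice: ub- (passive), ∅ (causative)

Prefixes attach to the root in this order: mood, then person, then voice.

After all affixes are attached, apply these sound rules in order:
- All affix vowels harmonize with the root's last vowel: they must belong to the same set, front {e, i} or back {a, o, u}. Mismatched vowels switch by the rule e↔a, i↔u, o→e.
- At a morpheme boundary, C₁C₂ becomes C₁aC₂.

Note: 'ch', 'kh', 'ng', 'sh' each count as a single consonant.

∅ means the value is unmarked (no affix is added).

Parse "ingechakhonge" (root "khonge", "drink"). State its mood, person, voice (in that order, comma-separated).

subjunctive, 2nd person, causative

Segment: u-ngech-khonge.
mood: ngech- → subjunctive.
person: u- → 2nd person.
voice: ∅ → causative.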